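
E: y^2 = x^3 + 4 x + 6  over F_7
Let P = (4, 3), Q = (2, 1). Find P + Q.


P != Q, so use the chord formula.
s = (y2 - y1) / (x2 - x1) = (5) / (5) mod 7 = 1
x3 = s^2 - x1 - x2 mod 7 = 1^2 - 4 - 2 = 2
y3 = s (x1 - x3) - y1 mod 7 = 1 * (4 - 2) - 3 = 6

P + Q = (2, 6)


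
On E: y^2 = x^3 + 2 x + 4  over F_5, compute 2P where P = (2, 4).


Doubling: s = (3 x1^2 + a) / (2 y1)
s = (3*2^2 + 2) / (2*4) mod 5 = 3
x3 = s^2 - 2 x1 mod 5 = 3^2 - 2*2 = 0
y3 = s (x1 - x3) - y1 mod 5 = 3 * (2 - 0) - 4 = 2

2P = (0, 2)


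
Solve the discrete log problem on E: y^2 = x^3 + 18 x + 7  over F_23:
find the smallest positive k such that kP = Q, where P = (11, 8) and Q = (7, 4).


Enumerate multiples of P until we hit Q = (7, 4):
  1P = (11, 8)
  2P = (19, 20)
  3P = (1, 7)
  4P = (14, 17)
  5P = (7, 4)
Match found at i = 5.

k = 5


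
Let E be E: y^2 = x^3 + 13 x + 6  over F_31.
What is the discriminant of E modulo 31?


4 a^3 + 27 b^2 = 4*13^3 + 27*6^2 = 8788 + 972 = 9760
Delta = -16 * (9760) = -156160
Delta mod 31 = 18

Delta = 18 (mod 31)


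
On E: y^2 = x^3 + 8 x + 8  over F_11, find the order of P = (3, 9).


Compute successive multiples of P until we hit O:
  1P = (3, 9)
  2P = (8, 10)
  3P = (4, 4)
  4P = (7, 0)
  5P = (4, 7)
  6P = (8, 1)
  7P = (3, 2)
  8P = O

ord(P) = 8


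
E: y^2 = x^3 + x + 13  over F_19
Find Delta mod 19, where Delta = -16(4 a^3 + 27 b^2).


4 a^3 + 27 b^2 = 4*1^3 + 27*13^2 = 4 + 4563 = 4567
Delta = -16 * (4567) = -73072
Delta mod 19 = 2

Delta = 2 (mod 19)


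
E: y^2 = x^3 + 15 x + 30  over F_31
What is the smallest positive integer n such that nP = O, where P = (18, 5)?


Compute successive multiples of P until we hit O:
  1P = (18, 5)
  2P = (3, 3)
  3P = (26, 27)
  4P = (12, 27)
  5P = (11, 21)
  6P = (30, 18)
  7P = (24, 4)
  8P = (14, 15)
  ... (continuing to 25P)
  25P = O

ord(P) = 25


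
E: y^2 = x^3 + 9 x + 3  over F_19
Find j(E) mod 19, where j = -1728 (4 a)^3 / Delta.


Delta = -16(4 a^3 + 27 b^2) mod 19 = 15
-1728 * (4 a)^3 = -1728 * (4*9)^3 mod 19 = 11
j = 11 * 15^(-1) mod 19 = 2

j = 2 (mod 19)


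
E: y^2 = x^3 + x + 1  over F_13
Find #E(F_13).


For each x in F_13, count y with y^2 = x^3 + 1 x + 1 mod 13:
  x = 0: RHS = 1, y in [1, 12]  -> 2 point(s)
  x = 1: RHS = 3, y in [4, 9]  -> 2 point(s)
  x = 4: RHS = 4, y in [2, 11]  -> 2 point(s)
  x = 5: RHS = 1, y in [1, 12]  -> 2 point(s)
  x = 7: RHS = 0, y in [0]  -> 1 point(s)
  x = 8: RHS = 1, y in [1, 12]  -> 2 point(s)
  x = 10: RHS = 10, y in [6, 7]  -> 2 point(s)
  x = 11: RHS = 4, y in [2, 11]  -> 2 point(s)
  x = 12: RHS = 12, y in [5, 8]  -> 2 point(s)
Affine points: 17. Add the point at infinity: total = 18.

#E(F_13) = 18


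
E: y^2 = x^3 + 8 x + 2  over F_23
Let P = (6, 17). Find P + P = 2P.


Doubling: s = (3 x1^2 + a) / (2 y1)
s = (3*6^2 + 8) / (2*17) mod 23 = 21
x3 = s^2 - 2 x1 mod 23 = 21^2 - 2*6 = 15
y3 = s (x1 - x3) - y1 mod 23 = 21 * (6 - 15) - 17 = 1

2P = (15, 1)


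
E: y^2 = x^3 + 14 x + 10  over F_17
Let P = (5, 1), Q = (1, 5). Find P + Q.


P != Q, so use the chord formula.
s = (y2 - y1) / (x2 - x1) = (4) / (13) mod 17 = 16
x3 = s^2 - x1 - x2 mod 17 = 16^2 - 5 - 1 = 12
y3 = s (x1 - x3) - y1 mod 17 = 16 * (5 - 12) - 1 = 6

P + Q = (12, 6)


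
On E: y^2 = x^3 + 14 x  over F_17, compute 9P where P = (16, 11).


k = 9 = 1001_2 (binary, LSB first: 1001)
Double-and-add from P = (16, 11):
  bit 0 = 1: acc = O + (16, 11) = (16, 11)
  bit 1 = 0: acc unchanged = (16, 11)
  bit 2 = 0: acc unchanged = (16, 11)
  bit 3 = 1: acc = (16, 11) + (1, 7) = (4, 16)

9P = (4, 16)


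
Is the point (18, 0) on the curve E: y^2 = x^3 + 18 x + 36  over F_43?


Check whether y^2 = x^3 + 18 x + 36 (mod 43) for (x, y) = (18, 0).
LHS: y^2 = 0^2 mod 43 = 0
RHS: x^3 + 18 x + 36 = 18^3 + 18*18 + 36 mod 43 = 0
LHS = RHS

Yes, on the curve


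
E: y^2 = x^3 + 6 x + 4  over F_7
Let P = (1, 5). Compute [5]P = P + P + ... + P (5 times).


k = 5 = 101_2 (binary, LSB first: 101)
Double-and-add from P = (1, 5):
  bit 0 = 1: acc = O + (1, 5) = (1, 5)
  bit 1 = 0: acc unchanged = (1, 5)
  bit 2 = 1: acc = (1, 5) + (4, 1) = (3, 0)

5P = (3, 0)


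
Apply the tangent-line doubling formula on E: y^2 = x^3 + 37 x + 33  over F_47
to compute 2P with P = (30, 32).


Doubling: s = (3 x1^2 + a) / (2 y1)
s = (3*30^2 + 37) / (2*32) mod 47 = 20
x3 = s^2 - 2 x1 mod 47 = 20^2 - 2*30 = 11
y3 = s (x1 - x3) - y1 mod 47 = 20 * (30 - 11) - 32 = 19

2P = (11, 19)


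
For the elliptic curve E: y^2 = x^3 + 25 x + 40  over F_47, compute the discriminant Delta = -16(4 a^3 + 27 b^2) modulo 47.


4 a^3 + 27 b^2 = 4*25^3 + 27*40^2 = 62500 + 43200 = 105700
Delta = -16 * (105700) = -1691200
Delta mod 47 = 1

Delta = 1 (mod 47)


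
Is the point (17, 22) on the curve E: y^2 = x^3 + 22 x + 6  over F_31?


Check whether y^2 = x^3 + 22 x + 6 (mod 31) for (x, y) = (17, 22).
LHS: y^2 = 22^2 mod 31 = 19
RHS: x^3 + 22 x + 6 = 17^3 + 22*17 + 6 mod 31 = 23
LHS != RHS

No, not on the curve


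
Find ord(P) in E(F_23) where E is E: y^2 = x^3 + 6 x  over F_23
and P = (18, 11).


Compute successive multiples of P until we hit O:
  1P = (18, 11)
  2P = (16, 11)
  3P = (12, 12)
  4P = (9, 22)
  5P = (8, 10)
  6P = (0, 0)
  7P = (8, 13)
  8P = (9, 1)
  ... (continuing to 12P)
  12P = O

ord(P) = 12


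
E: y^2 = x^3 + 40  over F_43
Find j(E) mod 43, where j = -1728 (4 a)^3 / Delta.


Delta = -16(4 a^3 + 27 b^2) mod 43 = 25
-1728 * (4 a)^3 = -1728 * (4*0)^3 mod 43 = 0
j = 0 * 25^(-1) mod 43 = 0

j = 0 (mod 43)


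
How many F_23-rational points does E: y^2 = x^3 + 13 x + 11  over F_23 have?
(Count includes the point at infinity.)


For each x in F_23, count y with y^2 = x^3 + 13 x + 11 mod 23:
  x = 1: RHS = 2, y in [5, 18]  -> 2 point(s)
  x = 3: RHS = 8, y in [10, 13]  -> 2 point(s)
  x = 4: RHS = 12, y in [9, 14]  -> 2 point(s)
  x = 6: RHS = 6, y in [11, 12]  -> 2 point(s)
  x = 7: RHS = 8, y in [10, 13]  -> 2 point(s)
  x = 8: RHS = 6, y in [11, 12]  -> 2 point(s)
  x = 9: RHS = 6, y in [11, 12]  -> 2 point(s)
  x = 11: RHS = 13, y in [6, 17]  -> 2 point(s)
  x = 12: RHS = 9, y in [3, 20]  -> 2 point(s)
  x = 13: RHS = 8, y in [10, 13]  -> 2 point(s)
  x = 14: RHS = 16, y in [4, 19]  -> 2 point(s)
  x = 15: RHS = 16, y in [4, 19]  -> 2 point(s)
  x = 17: RHS = 16, y in [4, 19]  -> 2 point(s)
  x = 21: RHS = 0, y in [0]  -> 1 point(s)
Affine points: 27. Add the point at infinity: total = 28.

#E(F_23) = 28


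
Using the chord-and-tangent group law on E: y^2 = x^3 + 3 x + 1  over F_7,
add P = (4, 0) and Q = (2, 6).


P != Q, so use the chord formula.
s = (y2 - y1) / (x2 - x1) = (6) / (5) mod 7 = 4
x3 = s^2 - x1 - x2 mod 7 = 4^2 - 4 - 2 = 3
y3 = s (x1 - x3) - y1 mod 7 = 4 * (4 - 3) - 0 = 4

P + Q = (3, 4)


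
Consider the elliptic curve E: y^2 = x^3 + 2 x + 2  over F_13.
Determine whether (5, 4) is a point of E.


Check whether y^2 = x^3 + 2 x + 2 (mod 13) for (x, y) = (5, 4).
LHS: y^2 = 4^2 mod 13 = 3
RHS: x^3 + 2 x + 2 = 5^3 + 2*5 + 2 mod 13 = 7
LHS != RHS

No, not on the curve


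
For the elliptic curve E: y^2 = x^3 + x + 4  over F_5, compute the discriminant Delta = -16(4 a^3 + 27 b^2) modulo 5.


4 a^3 + 27 b^2 = 4*1^3 + 27*4^2 = 4 + 432 = 436
Delta = -16 * (436) = -6976
Delta mod 5 = 4

Delta = 4 (mod 5)


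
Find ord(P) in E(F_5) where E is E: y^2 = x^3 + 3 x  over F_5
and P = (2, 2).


Compute successive multiples of P until we hit O:
  1P = (2, 2)
  2P = (1, 3)
  3P = (3, 4)
  4P = (4, 4)
  5P = (0, 0)
  6P = (4, 1)
  7P = (3, 1)
  8P = (1, 2)
  ... (continuing to 10P)
  10P = O

ord(P) = 10


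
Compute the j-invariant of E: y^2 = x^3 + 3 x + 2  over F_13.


Delta = -16(4 a^3 + 27 b^2) mod 13 = 2
-1728 * (4 a)^3 = -1728 * (4*3)^3 mod 13 = 12
j = 12 * 2^(-1) mod 13 = 6

j = 6 (mod 13)


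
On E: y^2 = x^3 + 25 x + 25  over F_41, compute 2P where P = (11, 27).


Doubling: s = (3 x1^2 + a) / (2 y1)
s = (3*11^2 + 25) / (2*27) mod 41 = 33
x3 = s^2 - 2 x1 mod 41 = 33^2 - 2*11 = 1
y3 = s (x1 - x3) - y1 mod 41 = 33 * (11 - 1) - 27 = 16

2P = (1, 16)


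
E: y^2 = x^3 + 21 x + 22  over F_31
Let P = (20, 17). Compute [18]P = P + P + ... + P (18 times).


k = 18 = 10010_2 (binary, LSB first: 01001)
Double-and-add from P = (20, 17):
  bit 0 = 0: acc unchanged = O
  bit 1 = 1: acc = O + (7, 4) = (7, 4)
  bit 2 = 0: acc unchanged = (7, 4)
  bit 3 = 0: acc unchanged = (7, 4)
  bit 4 = 1: acc = (7, 4) + (3, 22) = (18, 30)

18P = (18, 30)


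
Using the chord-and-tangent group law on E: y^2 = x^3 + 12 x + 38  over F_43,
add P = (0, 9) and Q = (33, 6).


P != Q, so use the chord formula.
s = (y2 - y1) / (x2 - x1) = (40) / (33) mod 43 = 39
x3 = s^2 - x1 - x2 mod 43 = 39^2 - 0 - 33 = 26
y3 = s (x1 - x3) - y1 mod 43 = 39 * (0 - 26) - 9 = 9

P + Q = (26, 9)


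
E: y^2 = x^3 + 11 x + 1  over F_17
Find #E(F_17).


For each x in F_17, count y with y^2 = x^3 + 11 x + 1 mod 17:
  x = 0: RHS = 1, y in [1, 16]  -> 2 point(s)
  x = 1: RHS = 13, y in [8, 9]  -> 2 point(s)
  x = 7: RHS = 13, y in [8, 9]  -> 2 point(s)
  x = 9: RHS = 13, y in [8, 9]  -> 2 point(s)
  x = 11: RHS = 8, y in [5, 12]  -> 2 point(s)
  x = 12: RHS = 8, y in [5, 12]  -> 2 point(s)
  x = 14: RHS = 9, y in [3, 14]  -> 2 point(s)
Affine points: 14. Add the point at infinity: total = 15.

#E(F_17) = 15


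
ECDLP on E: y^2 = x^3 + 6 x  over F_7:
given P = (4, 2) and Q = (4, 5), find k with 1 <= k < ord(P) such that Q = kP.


Enumerate multiples of P until we hit Q = (4, 5):
  1P = (4, 2)
  2P = (1, 0)
  3P = (4, 5)
Match found at i = 3.

k = 3


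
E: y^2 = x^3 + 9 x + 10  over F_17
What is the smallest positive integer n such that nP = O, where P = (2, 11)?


Compute successive multiples of P until we hit O:
  1P = (2, 11)
  2P = (15, 16)
  3P = (9, 2)
  4P = (8, 4)
  5P = (6, 5)
  6P = (7, 5)
  7P = (4, 5)
  8P = (3, 9)
  ... (continuing to 18P)
  18P = O

ord(P) = 18


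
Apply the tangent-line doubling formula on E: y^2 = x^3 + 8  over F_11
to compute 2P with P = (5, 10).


Doubling: s = (3 x1^2 + a) / (2 y1)
s = (3*5^2 + 0) / (2*10) mod 11 = 1
x3 = s^2 - 2 x1 mod 11 = 1^2 - 2*5 = 2
y3 = s (x1 - x3) - y1 mod 11 = 1 * (5 - 2) - 10 = 4

2P = (2, 4)


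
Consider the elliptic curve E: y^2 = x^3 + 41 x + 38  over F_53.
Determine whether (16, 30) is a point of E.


Check whether y^2 = x^3 + 41 x + 38 (mod 53) for (x, y) = (16, 30).
LHS: y^2 = 30^2 mod 53 = 52
RHS: x^3 + 41 x + 38 = 16^3 + 41*16 + 38 mod 53 = 20
LHS != RHS

No, not on the curve


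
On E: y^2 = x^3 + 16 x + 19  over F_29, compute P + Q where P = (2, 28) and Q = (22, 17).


P != Q, so use the chord formula.
s = (y2 - y1) / (x2 - x1) = (18) / (20) mod 29 = 27
x3 = s^2 - x1 - x2 mod 29 = 27^2 - 2 - 22 = 9
y3 = s (x1 - x3) - y1 mod 29 = 27 * (2 - 9) - 28 = 15

P + Q = (9, 15)


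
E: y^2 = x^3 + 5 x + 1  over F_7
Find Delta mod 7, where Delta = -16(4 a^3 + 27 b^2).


4 a^3 + 27 b^2 = 4*5^3 + 27*1^2 = 500 + 27 = 527
Delta = -16 * (527) = -8432
Delta mod 7 = 3

Delta = 3 (mod 7)


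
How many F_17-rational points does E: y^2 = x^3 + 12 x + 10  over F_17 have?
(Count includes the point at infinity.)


For each x in F_17, count y with y^2 = x^3 + 12 x + 10 mod 17:
  x = 2: RHS = 8, y in [5, 12]  -> 2 point(s)
  x = 5: RHS = 8, y in [5, 12]  -> 2 point(s)
  x = 6: RHS = 9, y in [3, 14]  -> 2 point(s)
  x = 10: RHS = 8, y in [5, 12]  -> 2 point(s)
  x = 13: RHS = 0, y in [0]  -> 1 point(s)
  x = 14: RHS = 15, y in [7, 10]  -> 2 point(s)
Affine points: 11. Add the point at infinity: total = 12.

#E(F_17) = 12


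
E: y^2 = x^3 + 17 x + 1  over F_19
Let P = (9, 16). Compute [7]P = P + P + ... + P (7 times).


k = 7 = 111_2 (binary, LSB first: 111)
Double-and-add from P = (9, 16):
  bit 0 = 1: acc = O + (9, 16) = (9, 16)
  bit 1 = 1: acc = (9, 16) + (2, 10) = (13, 5)
  bit 2 = 1: acc = (13, 5) + (1, 0) = (9, 3)

7P = (9, 3)


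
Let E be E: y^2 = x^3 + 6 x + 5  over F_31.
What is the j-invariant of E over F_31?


Delta = -16(4 a^3 + 27 b^2) mod 31 = 21
-1728 * (4 a)^3 = -1728 * (4*6)^3 mod 31 = 15
j = 15 * 21^(-1) mod 31 = 14

j = 14 (mod 31)


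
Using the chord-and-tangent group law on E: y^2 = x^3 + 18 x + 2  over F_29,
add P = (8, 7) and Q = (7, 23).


P != Q, so use the chord formula.
s = (y2 - y1) / (x2 - x1) = (16) / (28) mod 29 = 13
x3 = s^2 - x1 - x2 mod 29 = 13^2 - 8 - 7 = 9
y3 = s (x1 - x3) - y1 mod 29 = 13 * (8 - 9) - 7 = 9

P + Q = (9, 9)


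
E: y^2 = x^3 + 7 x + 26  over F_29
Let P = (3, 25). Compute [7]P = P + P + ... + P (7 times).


k = 7 = 111_2 (binary, LSB first: 111)
Double-and-add from P = (3, 25):
  bit 0 = 1: acc = O + (3, 25) = (3, 25)
  bit 1 = 1: acc = (3, 25) + (3, 4) = O
  bit 2 = 1: acc = O + (3, 25) = (3, 25)

7P = (3, 25)


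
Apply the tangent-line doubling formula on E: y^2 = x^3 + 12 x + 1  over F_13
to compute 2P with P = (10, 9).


Doubling: s = (3 x1^2 + a) / (2 y1)
s = (3*10^2 + 12) / (2*9) mod 13 = 0
x3 = s^2 - 2 x1 mod 13 = 0^2 - 2*10 = 6
y3 = s (x1 - x3) - y1 mod 13 = 0 * (10 - 6) - 9 = 4

2P = (6, 4)


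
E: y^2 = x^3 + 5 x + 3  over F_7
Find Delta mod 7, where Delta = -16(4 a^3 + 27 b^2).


4 a^3 + 27 b^2 = 4*5^3 + 27*3^2 = 500 + 243 = 743
Delta = -16 * (743) = -11888
Delta mod 7 = 5

Delta = 5 (mod 7)


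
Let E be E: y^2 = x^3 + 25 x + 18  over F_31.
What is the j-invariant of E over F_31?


Delta = -16(4 a^3 + 27 b^2) mod 31 = 26
-1728 * (4 a)^3 = -1728 * (4*25)^3 mod 31 = 16
j = 16 * 26^(-1) mod 31 = 3

j = 3 (mod 31)


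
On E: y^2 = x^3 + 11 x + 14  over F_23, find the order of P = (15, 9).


Compute successive multiples of P until we hit O:
  1P = (15, 9)
  2P = (1, 16)
  3P = (13, 13)
  4P = (22, 5)
  5P = (22, 18)
  6P = (13, 10)
  7P = (1, 7)
  8P = (15, 14)
  ... (continuing to 9P)
  9P = O

ord(P) = 9


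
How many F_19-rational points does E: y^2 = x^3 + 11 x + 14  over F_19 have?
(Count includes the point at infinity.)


For each x in F_19, count y with y^2 = x^3 + 11 x + 14 mod 19:
  x = 1: RHS = 7, y in [8, 11]  -> 2 point(s)
  x = 2: RHS = 6, y in [5, 14]  -> 2 point(s)
  x = 3: RHS = 17, y in [6, 13]  -> 2 point(s)
  x = 5: RHS = 4, y in [2, 17]  -> 2 point(s)
  x = 6: RHS = 11, y in [7, 12]  -> 2 point(s)
  x = 7: RHS = 16, y in [4, 15]  -> 2 point(s)
  x = 8: RHS = 6, y in [5, 14]  -> 2 point(s)
  x = 9: RHS = 6, y in [5, 14]  -> 2 point(s)
  x = 13: RHS = 17, y in [6, 13]  -> 2 point(s)
  x = 14: RHS = 5, y in [9, 10]  -> 2 point(s)
  x = 15: RHS = 1, y in [1, 18]  -> 2 point(s)
  x = 16: RHS = 11, y in [7, 12]  -> 2 point(s)
Affine points: 24. Add the point at infinity: total = 25.

#E(F_19) = 25


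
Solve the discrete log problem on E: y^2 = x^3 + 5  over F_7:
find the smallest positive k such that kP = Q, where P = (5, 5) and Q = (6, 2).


Enumerate multiples of P until we hit Q = (6, 2):
  1P = (5, 5)
  2P = (6, 5)
  3P = (3, 2)
  4P = (3, 5)
  5P = (6, 2)
Match found at i = 5.

k = 5


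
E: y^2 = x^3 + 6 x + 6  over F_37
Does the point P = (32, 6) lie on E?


Check whether y^2 = x^3 + 6 x + 6 (mod 37) for (x, y) = (32, 6).
LHS: y^2 = 6^2 mod 37 = 36
RHS: x^3 + 6 x + 6 = 32^3 + 6*32 + 6 mod 37 = 36
LHS = RHS

Yes, on the curve


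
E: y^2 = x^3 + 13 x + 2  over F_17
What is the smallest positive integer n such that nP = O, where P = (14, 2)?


Compute successive multiples of P until we hit O:
  1P = (14, 2)
  2P = (4, 13)
  3P = (15, 11)
  4P = (1, 13)
  5P = (0, 11)
  6P = (12, 4)
  7P = (9, 10)
  8P = (2, 6)
  ... (continuing to 18P)
  18P = O

ord(P) = 18


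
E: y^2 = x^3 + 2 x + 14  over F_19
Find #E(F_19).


For each x in F_19, count y with y^2 = x^3 + 2 x + 14 mod 19:
  x = 1: RHS = 17, y in [6, 13]  -> 2 point(s)
  x = 2: RHS = 7, y in [8, 11]  -> 2 point(s)
  x = 3: RHS = 9, y in [3, 16]  -> 2 point(s)
  x = 5: RHS = 16, y in [4, 15]  -> 2 point(s)
  x = 9: RHS = 1, y in [1, 18]  -> 2 point(s)
  x = 16: RHS = 0, y in [0]  -> 1 point(s)
  x = 18: RHS = 11, y in [7, 12]  -> 2 point(s)
Affine points: 13. Add the point at infinity: total = 14.

#E(F_19) = 14


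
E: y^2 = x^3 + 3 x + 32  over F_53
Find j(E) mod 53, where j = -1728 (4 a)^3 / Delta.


Delta = -16(4 a^3 + 27 b^2) mod 53 = 44
-1728 * (4 a)^3 = -1728 * (4*3)^3 mod 53 = 36
j = 36 * 44^(-1) mod 53 = 49

j = 49 (mod 53)


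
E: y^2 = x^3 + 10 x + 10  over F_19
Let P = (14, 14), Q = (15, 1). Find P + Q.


P != Q, so use the chord formula.
s = (y2 - y1) / (x2 - x1) = (6) / (1) mod 19 = 6
x3 = s^2 - x1 - x2 mod 19 = 6^2 - 14 - 15 = 7
y3 = s (x1 - x3) - y1 mod 19 = 6 * (14 - 7) - 14 = 9

P + Q = (7, 9)


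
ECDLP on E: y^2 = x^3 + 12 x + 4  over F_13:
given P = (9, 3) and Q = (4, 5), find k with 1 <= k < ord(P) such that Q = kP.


Enumerate multiples of P until we hit Q = (4, 5):
  1P = (9, 3)
  2P = (4, 8)
  3P = (1, 2)
  4P = (2, 6)
  5P = (12, 2)
  6P = (8, 1)
  7P = (0, 2)
  8P = (0, 11)
  9P = (8, 12)
  10P = (12, 11)
  11P = (2, 7)
  12P = (1, 11)
  13P = (4, 5)
Match found at i = 13.

k = 13


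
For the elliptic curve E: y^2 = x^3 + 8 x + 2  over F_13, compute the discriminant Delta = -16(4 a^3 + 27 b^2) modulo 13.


4 a^3 + 27 b^2 = 4*8^3 + 27*2^2 = 2048 + 108 = 2156
Delta = -16 * (2156) = -34496
Delta mod 13 = 6

Delta = 6 (mod 13)


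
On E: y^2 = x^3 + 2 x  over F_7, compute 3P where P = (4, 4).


k = 3 = 11_2 (binary, LSB first: 11)
Double-and-add from P = (4, 4):
  bit 0 = 1: acc = O + (4, 4) = (4, 4)
  bit 1 = 1: acc = (4, 4) + (0, 0) = (4, 3)

3P = (4, 3)


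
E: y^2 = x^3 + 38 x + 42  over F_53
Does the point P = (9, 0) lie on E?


Check whether y^2 = x^3 + 38 x + 42 (mod 53) for (x, y) = (9, 0).
LHS: y^2 = 0^2 mod 53 = 0
RHS: x^3 + 38 x + 42 = 9^3 + 38*9 + 42 mod 53 = 0
LHS = RHS

Yes, on the curve


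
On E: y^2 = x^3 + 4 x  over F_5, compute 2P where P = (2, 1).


Doubling: s = (3 x1^2 + a) / (2 y1)
s = (3*2^2 + 4) / (2*1) mod 5 = 3
x3 = s^2 - 2 x1 mod 5 = 3^2 - 2*2 = 0
y3 = s (x1 - x3) - y1 mod 5 = 3 * (2 - 0) - 1 = 0

2P = (0, 0)


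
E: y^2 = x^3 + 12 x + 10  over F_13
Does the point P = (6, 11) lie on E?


Check whether y^2 = x^3 + 12 x + 10 (mod 13) for (x, y) = (6, 11).
LHS: y^2 = 11^2 mod 13 = 4
RHS: x^3 + 12 x + 10 = 6^3 + 12*6 + 10 mod 13 = 12
LHS != RHS

No, not on the curve


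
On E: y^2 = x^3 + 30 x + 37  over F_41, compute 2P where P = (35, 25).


Doubling: s = (3 x1^2 + a) / (2 y1)
s = (3*35^2 + 30) / (2*25) mod 41 = 29
x3 = s^2 - 2 x1 mod 41 = 29^2 - 2*35 = 33
y3 = s (x1 - x3) - y1 mod 41 = 29 * (35 - 33) - 25 = 33

2P = (33, 33)


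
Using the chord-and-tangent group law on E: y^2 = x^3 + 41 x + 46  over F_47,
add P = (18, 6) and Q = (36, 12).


P != Q, so use the chord formula.
s = (y2 - y1) / (x2 - x1) = (6) / (18) mod 47 = 16
x3 = s^2 - x1 - x2 mod 47 = 16^2 - 18 - 36 = 14
y3 = s (x1 - x3) - y1 mod 47 = 16 * (18 - 14) - 6 = 11

P + Q = (14, 11)


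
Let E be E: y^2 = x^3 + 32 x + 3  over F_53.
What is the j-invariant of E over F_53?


Delta = -16(4 a^3 + 27 b^2) mod 53 = 39
-1728 * (4 a)^3 = -1728 * (4*32)^3 mod 53 = 1
j = 1 * 39^(-1) mod 53 = 34

j = 34 (mod 53)


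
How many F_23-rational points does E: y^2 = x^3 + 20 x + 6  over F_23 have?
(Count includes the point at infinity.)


For each x in F_23, count y with y^2 = x^3 + 20 x + 6 mod 23:
  x = 0: RHS = 6, y in [11, 12]  -> 2 point(s)
  x = 1: RHS = 4, y in [2, 21]  -> 2 point(s)
  x = 2: RHS = 8, y in [10, 13]  -> 2 point(s)
  x = 3: RHS = 1, y in [1, 22]  -> 2 point(s)
  x = 4: RHS = 12, y in [9, 14]  -> 2 point(s)
  x = 5: RHS = 1, y in [1, 22]  -> 2 point(s)
  x = 7: RHS = 6, y in [11, 12]  -> 2 point(s)
  x = 9: RHS = 18, y in [8, 15]  -> 2 point(s)
  x = 11: RHS = 16, y in [4, 19]  -> 2 point(s)
  x = 13: RHS = 2, y in [5, 18]  -> 2 point(s)
  x = 15: RHS = 1, y in [1, 22]  -> 2 point(s)
  x = 16: RHS = 6, y in [11, 12]  -> 2 point(s)
  x = 19: RHS = 0, y in [0]  -> 1 point(s)
  x = 21: RHS = 4, y in [2, 21]  -> 2 point(s)
  x = 22: RHS = 8, y in [10, 13]  -> 2 point(s)
Affine points: 29. Add the point at infinity: total = 30.

#E(F_23) = 30


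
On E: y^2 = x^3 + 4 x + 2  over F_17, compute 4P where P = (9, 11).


k = 4 = 100_2 (binary, LSB first: 001)
Double-and-add from P = (9, 11):
  bit 0 = 0: acc unchanged = O
  bit 1 = 0: acc unchanged = O
  bit 2 = 1: acc = O + (2, 1) = (2, 1)

4P = (2, 1)


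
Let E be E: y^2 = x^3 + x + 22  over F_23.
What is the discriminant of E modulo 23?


4 a^3 + 27 b^2 = 4*1^3 + 27*22^2 = 4 + 13068 = 13072
Delta = -16 * (13072) = -209152
Delta mod 23 = 10

Delta = 10 (mod 23)


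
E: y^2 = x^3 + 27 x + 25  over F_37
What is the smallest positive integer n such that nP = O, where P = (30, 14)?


Compute successive multiples of P until we hit O:
  1P = (30, 14)
  2P = (26, 32)
  3P = (29, 0)
  4P = (26, 5)
  5P = (30, 23)
  6P = O

ord(P) = 6


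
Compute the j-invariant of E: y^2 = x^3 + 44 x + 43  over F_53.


Delta = -16(4 a^3 + 27 b^2) mod 53 = 11
-1728 * (4 a)^3 = -1728 * (4*44)^3 mod 53 = 35
j = 35 * 11^(-1) mod 53 = 8

j = 8 (mod 53)


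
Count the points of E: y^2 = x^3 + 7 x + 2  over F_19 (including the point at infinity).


For each x in F_19, count y with y^2 = x^3 + 7 x + 2 mod 19:
  x = 2: RHS = 5, y in [9, 10]  -> 2 point(s)
  x = 8: RHS = 0, y in [0]  -> 1 point(s)
  x = 11: RHS = 4, y in [2, 17]  -> 2 point(s)
  x = 12: RHS = 9, y in [3, 16]  -> 2 point(s)
  x = 15: RHS = 5, y in [9, 10]  -> 2 point(s)
  x = 16: RHS = 11, y in [7, 12]  -> 2 point(s)
Affine points: 11. Add the point at infinity: total = 12.

#E(F_19) = 12


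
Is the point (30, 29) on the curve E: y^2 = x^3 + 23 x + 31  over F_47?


Check whether y^2 = x^3 + 23 x + 31 (mod 47) for (x, y) = (30, 29).
LHS: y^2 = 29^2 mod 47 = 42
RHS: x^3 + 23 x + 31 = 30^3 + 23*30 + 31 mod 47 = 38
LHS != RHS

No, not on the curve


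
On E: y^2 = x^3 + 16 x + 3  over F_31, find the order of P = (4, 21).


Compute successive multiples of P until we hit O:
  1P = (4, 21)
  2P = (1, 19)
  3P = (23, 18)
  4P = (6, 25)
  5P = (25, 30)
  6P = (18, 4)
  7P = (10, 4)
  8P = (19, 6)
  ... (continuing to 25P)
  25P = O

ord(P) = 25


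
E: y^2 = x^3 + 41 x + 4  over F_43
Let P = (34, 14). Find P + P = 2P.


Doubling: s = (3 x1^2 + a) / (2 y1)
s = (3*34^2 + 41) / (2*14) mod 43 = 4
x3 = s^2 - 2 x1 mod 43 = 4^2 - 2*34 = 34
y3 = s (x1 - x3) - y1 mod 43 = 4 * (34 - 34) - 14 = 29

2P = (34, 29)


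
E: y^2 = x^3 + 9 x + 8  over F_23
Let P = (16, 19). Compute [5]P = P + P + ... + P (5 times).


k = 5 = 101_2 (binary, LSB first: 101)
Double-and-add from P = (16, 19):
  bit 0 = 1: acc = O + (16, 19) = (16, 19)
  bit 1 = 0: acc unchanged = (16, 19)
  bit 2 = 1: acc = (16, 19) + (9, 6) = (16, 4)

5P = (16, 4)


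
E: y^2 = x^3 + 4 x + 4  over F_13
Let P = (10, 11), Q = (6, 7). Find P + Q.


P != Q, so use the chord formula.
s = (y2 - y1) / (x2 - x1) = (9) / (9) mod 13 = 1
x3 = s^2 - x1 - x2 mod 13 = 1^2 - 10 - 6 = 11
y3 = s (x1 - x3) - y1 mod 13 = 1 * (10 - 11) - 11 = 1

P + Q = (11, 1)


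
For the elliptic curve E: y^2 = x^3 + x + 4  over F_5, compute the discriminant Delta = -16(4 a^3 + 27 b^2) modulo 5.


4 a^3 + 27 b^2 = 4*1^3 + 27*4^2 = 4 + 432 = 436
Delta = -16 * (436) = -6976
Delta mod 5 = 4

Delta = 4 (mod 5)


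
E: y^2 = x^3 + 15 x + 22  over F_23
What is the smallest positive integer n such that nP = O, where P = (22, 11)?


Compute successive multiples of P until we hit O:
  1P = (22, 11)
  2P = (4, 10)
  3P = (9, 14)
  4P = (19, 6)
  5P = (18, 11)
  6P = (6, 12)
  7P = (3, 18)
  8P = (14, 3)
  ... (continuing to 18P)
  18P = O

ord(P) = 18


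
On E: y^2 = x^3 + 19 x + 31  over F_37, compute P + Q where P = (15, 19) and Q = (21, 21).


P != Q, so use the chord formula.
s = (y2 - y1) / (x2 - x1) = (2) / (6) mod 37 = 25
x3 = s^2 - x1 - x2 mod 37 = 25^2 - 15 - 21 = 34
y3 = s (x1 - x3) - y1 mod 37 = 25 * (15 - 34) - 19 = 24

P + Q = (34, 24)


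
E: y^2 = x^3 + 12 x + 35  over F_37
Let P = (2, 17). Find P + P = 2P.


Doubling: s = (3 x1^2 + a) / (2 y1)
s = (3*2^2 + 12) / (2*17) mod 37 = 29
x3 = s^2 - 2 x1 mod 37 = 29^2 - 2*2 = 23
y3 = s (x1 - x3) - y1 mod 37 = 29 * (2 - 23) - 17 = 3

2P = (23, 3)


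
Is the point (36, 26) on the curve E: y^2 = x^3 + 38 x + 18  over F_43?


Check whether y^2 = x^3 + 38 x + 18 (mod 43) for (x, y) = (36, 26).
LHS: y^2 = 26^2 mod 43 = 31
RHS: x^3 + 38 x + 18 = 36^3 + 38*36 + 18 mod 43 = 11
LHS != RHS

No, not on the curve


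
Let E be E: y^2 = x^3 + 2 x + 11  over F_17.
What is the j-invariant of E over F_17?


Delta = -16(4 a^3 + 27 b^2) mod 17 = 1
-1728 * (4 a)^3 = -1728 * (4*2)^3 mod 17 = 12
j = 12 * 1^(-1) mod 17 = 12

j = 12 (mod 17)


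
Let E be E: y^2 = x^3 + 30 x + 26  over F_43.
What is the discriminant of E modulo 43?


4 a^3 + 27 b^2 = 4*30^3 + 27*26^2 = 108000 + 18252 = 126252
Delta = -16 * (126252) = -2020032
Delta mod 43 = 22

Delta = 22 (mod 43)


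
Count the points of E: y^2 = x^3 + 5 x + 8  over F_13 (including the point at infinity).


For each x in F_13, count y with y^2 = x^3 + 5 x + 8 mod 13:
  x = 1: RHS = 1, y in [1, 12]  -> 2 point(s)
  x = 2: RHS = 0, y in [0]  -> 1 point(s)
  x = 4: RHS = 1, y in [1, 12]  -> 2 point(s)
  x = 7: RHS = 9, y in [3, 10]  -> 2 point(s)
  x = 8: RHS = 1, y in [1, 12]  -> 2 point(s)
  x = 11: RHS = 3, y in [4, 9]  -> 2 point(s)
Affine points: 11. Add the point at infinity: total = 12.

#E(F_13) = 12


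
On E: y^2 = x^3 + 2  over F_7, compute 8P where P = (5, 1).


k = 8 = 1000_2 (binary, LSB first: 0001)
Double-and-add from P = (5, 1):
  bit 0 = 0: acc unchanged = O
  bit 1 = 0: acc unchanged = O
  bit 2 = 0: acc unchanged = O
  bit 3 = 1: acc = O + (5, 6) = (5, 6)

8P = (5, 6)


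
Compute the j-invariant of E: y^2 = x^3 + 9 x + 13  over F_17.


Delta = -16(4 a^3 + 27 b^2) mod 17 = 16
-1728 * (4 a)^3 = -1728 * (4*9)^3 mod 17 = 14
j = 14 * 16^(-1) mod 17 = 3

j = 3 (mod 17)


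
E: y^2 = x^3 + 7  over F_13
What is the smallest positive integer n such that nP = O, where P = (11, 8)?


Compute successive multiples of P until we hit O:
  1P = (11, 8)
  2P = (7, 8)
  3P = (8, 5)
  4P = (8, 8)
  5P = (7, 5)
  6P = (11, 5)
  7P = O

ord(P) = 7


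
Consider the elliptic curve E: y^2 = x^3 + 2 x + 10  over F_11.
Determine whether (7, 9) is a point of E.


Check whether y^2 = x^3 + 2 x + 10 (mod 11) for (x, y) = (7, 9).
LHS: y^2 = 9^2 mod 11 = 4
RHS: x^3 + 2 x + 10 = 7^3 + 2*7 + 10 mod 11 = 4
LHS = RHS

Yes, on the curve


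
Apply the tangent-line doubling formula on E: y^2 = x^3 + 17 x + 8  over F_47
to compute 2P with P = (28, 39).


Doubling: s = (3 x1^2 + a) / (2 y1)
s = (3*28^2 + 17) / (2*39) mod 47 = 37
x3 = s^2 - 2 x1 mod 47 = 37^2 - 2*28 = 44
y3 = s (x1 - x3) - y1 mod 47 = 37 * (28 - 44) - 39 = 27

2P = (44, 27)


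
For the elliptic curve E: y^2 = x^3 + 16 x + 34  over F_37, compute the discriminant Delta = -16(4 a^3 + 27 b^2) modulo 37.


4 a^3 + 27 b^2 = 4*16^3 + 27*34^2 = 16384 + 31212 = 47596
Delta = -16 * (47596) = -761536
Delta mod 37 = 35

Delta = 35 (mod 37)


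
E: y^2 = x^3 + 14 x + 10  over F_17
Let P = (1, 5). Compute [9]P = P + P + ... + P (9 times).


k = 9 = 1001_2 (binary, LSB first: 1001)
Double-and-add from P = (1, 5):
  bit 0 = 1: acc = O + (1, 5) = (1, 5)
  bit 1 = 0: acc unchanged = (1, 5)
  bit 2 = 0: acc unchanged = (1, 5)
  bit 3 = 1: acc = (1, 5) + (13, 14) = (11, 13)

9P = (11, 13)


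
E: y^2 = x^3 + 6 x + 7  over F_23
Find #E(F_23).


For each x in F_23, count y with y^2 = x^3 + 6 x + 7 mod 23:
  x = 2: RHS = 4, y in [2, 21]  -> 2 point(s)
  x = 3: RHS = 6, y in [11, 12]  -> 2 point(s)
  x = 4: RHS = 3, y in [7, 16]  -> 2 point(s)
  x = 5: RHS = 1, y in [1, 22]  -> 2 point(s)
  x = 6: RHS = 6, y in [11, 12]  -> 2 point(s)
  x = 7: RHS = 1, y in [1, 22]  -> 2 point(s)
  x = 9: RHS = 8, y in [10, 13]  -> 2 point(s)
  x = 10: RHS = 9, y in [3, 20]  -> 2 point(s)
  x = 11: RHS = 1, y in [1, 22]  -> 2 point(s)
  x = 12: RHS = 13, y in [6, 17]  -> 2 point(s)
  x = 14: RHS = 6, y in [11, 12]  -> 2 point(s)
  x = 16: RHS = 13, y in [6, 17]  -> 2 point(s)
  x = 17: RHS = 8, y in [10, 13]  -> 2 point(s)
  x = 18: RHS = 13, y in [6, 17]  -> 2 point(s)
  x = 20: RHS = 8, y in [10, 13]  -> 2 point(s)
  x = 22: RHS = 0, y in [0]  -> 1 point(s)
Affine points: 31. Add the point at infinity: total = 32.

#E(F_23) = 32


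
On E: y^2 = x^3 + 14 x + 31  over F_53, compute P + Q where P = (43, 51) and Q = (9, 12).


P != Q, so use the chord formula.
s = (y2 - y1) / (x2 - x1) = (14) / (19) mod 53 = 37
x3 = s^2 - x1 - x2 mod 53 = 37^2 - 43 - 9 = 45
y3 = s (x1 - x3) - y1 mod 53 = 37 * (43 - 45) - 51 = 34

P + Q = (45, 34)


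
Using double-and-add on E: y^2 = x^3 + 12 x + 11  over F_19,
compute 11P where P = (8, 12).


k = 11 = 1011_2 (binary, LSB first: 1101)
Double-and-add from P = (8, 12):
  bit 0 = 1: acc = O + (8, 12) = (8, 12)
  bit 1 = 1: acc = (8, 12) + (4, 3) = (18, 13)
  bit 2 = 0: acc unchanged = (18, 13)
  bit 3 = 1: acc = (18, 13) + (7, 18) = (3, 13)

11P = (3, 13)


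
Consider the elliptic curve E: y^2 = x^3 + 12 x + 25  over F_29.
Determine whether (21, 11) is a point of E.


Check whether y^2 = x^3 + 12 x + 25 (mod 29) for (x, y) = (21, 11).
LHS: y^2 = 11^2 mod 29 = 5
RHS: x^3 + 12 x + 25 = 21^3 + 12*21 + 25 mod 29 = 26
LHS != RHS

No, not on the curve


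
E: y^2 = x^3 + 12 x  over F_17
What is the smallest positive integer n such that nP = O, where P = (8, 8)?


Compute successive multiples of P until we hit O:
  1P = (8, 8)
  2P = (1, 9)
  3P = (16, 15)
  4P = (2, 10)
  5P = (9, 15)
  6P = (15, 11)
  7P = (15, 6)
  8P = (9, 2)
  ... (continuing to 13P)
  13P = O

ord(P) = 13


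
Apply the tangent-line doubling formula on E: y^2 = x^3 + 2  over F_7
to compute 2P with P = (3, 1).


Doubling: s = (3 x1^2 + a) / (2 y1)
s = (3*3^2 + 0) / (2*1) mod 7 = 3
x3 = s^2 - 2 x1 mod 7 = 3^2 - 2*3 = 3
y3 = s (x1 - x3) - y1 mod 7 = 3 * (3 - 3) - 1 = 6

2P = (3, 6)


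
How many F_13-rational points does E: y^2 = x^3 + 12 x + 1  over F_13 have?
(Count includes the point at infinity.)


For each x in F_13, count y with y^2 = x^3 + 12 x + 1 mod 13:
  x = 0: RHS = 1, y in [1, 12]  -> 2 point(s)
  x = 1: RHS = 1, y in [1, 12]  -> 2 point(s)
  x = 3: RHS = 12, y in [5, 8]  -> 2 point(s)
  x = 4: RHS = 9, y in [3, 10]  -> 2 point(s)
  x = 5: RHS = 4, y in [2, 11]  -> 2 point(s)
  x = 6: RHS = 3, y in [4, 9]  -> 2 point(s)
  x = 7: RHS = 12, y in [5, 8]  -> 2 point(s)
  x = 10: RHS = 3, y in [4, 9]  -> 2 point(s)
  x = 12: RHS = 1, y in [1, 12]  -> 2 point(s)
Affine points: 18. Add the point at infinity: total = 19.

#E(F_13) = 19


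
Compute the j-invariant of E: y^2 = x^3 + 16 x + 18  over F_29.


Delta = -16(4 a^3 + 27 b^2) mod 29 = 2
-1728 * (4 a)^3 = -1728 * (4*16)^3 mod 29 = 11
j = 11 * 2^(-1) mod 29 = 20

j = 20 (mod 29)


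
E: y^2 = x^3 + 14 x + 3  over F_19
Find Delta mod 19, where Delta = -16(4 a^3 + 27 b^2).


4 a^3 + 27 b^2 = 4*14^3 + 27*3^2 = 10976 + 243 = 11219
Delta = -16 * (11219) = -179504
Delta mod 19 = 8

Delta = 8 (mod 19)


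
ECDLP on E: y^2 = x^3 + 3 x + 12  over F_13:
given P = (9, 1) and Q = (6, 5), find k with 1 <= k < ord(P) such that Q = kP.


Enumerate multiples of P until we hit Q = (6, 5):
  1P = (9, 1)
  2P = (5, 10)
  3P = (0, 8)
  4P = (3, 3)
  5P = (4, 6)
  6P = (1, 4)
  7P = (7, 8)
  8P = (6, 8)
  9P = (2, 0)
  10P = (6, 5)
Match found at i = 10.

k = 10


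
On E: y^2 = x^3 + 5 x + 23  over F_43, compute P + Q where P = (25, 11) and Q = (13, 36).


P != Q, so use the chord formula.
s = (y2 - y1) / (x2 - x1) = (25) / (31) mod 43 = 23
x3 = s^2 - x1 - x2 mod 43 = 23^2 - 25 - 13 = 18
y3 = s (x1 - x3) - y1 mod 43 = 23 * (25 - 18) - 11 = 21

P + Q = (18, 21)


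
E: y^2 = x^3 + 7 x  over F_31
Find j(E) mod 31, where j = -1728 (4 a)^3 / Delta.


Delta = -16(4 a^3 + 27 b^2) mod 31 = 27
-1728 * (4 a)^3 = -1728 * (4*7)^3 mod 31 = 1
j = 1 * 27^(-1) mod 31 = 23

j = 23 (mod 31)


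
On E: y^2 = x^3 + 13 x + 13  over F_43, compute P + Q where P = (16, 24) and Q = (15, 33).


P != Q, so use the chord formula.
s = (y2 - y1) / (x2 - x1) = (9) / (42) mod 43 = 34
x3 = s^2 - x1 - x2 mod 43 = 34^2 - 16 - 15 = 7
y3 = s (x1 - x3) - y1 mod 43 = 34 * (16 - 7) - 24 = 24

P + Q = (7, 24)


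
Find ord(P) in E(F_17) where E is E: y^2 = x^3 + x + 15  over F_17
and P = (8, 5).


Compute successive multiples of P until we hit O:
  1P = (8, 5)
  2P = (0, 10)
  3P = (7, 5)
  4P = (2, 12)
  5P = (6, 4)
  6P = (16, 8)
  7P = (12, 2)
  8P = (5, 14)
  ... (continuing to 24P)
  24P = O

ord(P) = 24


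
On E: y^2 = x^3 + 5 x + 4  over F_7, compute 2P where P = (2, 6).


Doubling: s = (3 x1^2 + a) / (2 y1)
s = (3*2^2 + 5) / (2*6) mod 7 = 2
x3 = s^2 - 2 x1 mod 7 = 2^2 - 2*2 = 0
y3 = s (x1 - x3) - y1 mod 7 = 2 * (2 - 0) - 6 = 5

2P = (0, 5)


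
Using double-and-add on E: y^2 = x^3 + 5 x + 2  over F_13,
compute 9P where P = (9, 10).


k = 9 = 1001_2 (binary, LSB first: 1001)
Double-and-add from P = (9, 10):
  bit 0 = 1: acc = O + (9, 10) = (9, 10)
  bit 1 = 0: acc unchanged = (9, 10)
  bit 2 = 0: acc unchanged = (9, 10)
  bit 3 = 1: acc = (9, 10) + (7, 4) = (6, 12)

9P = (6, 12)


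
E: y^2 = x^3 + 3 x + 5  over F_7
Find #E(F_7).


For each x in F_7, count y with y^2 = x^3 + 3 x + 5 mod 7:
  x = 1: RHS = 2, y in [3, 4]  -> 2 point(s)
  x = 4: RHS = 4, y in [2, 5]  -> 2 point(s)
  x = 6: RHS = 1, y in [1, 6]  -> 2 point(s)
Affine points: 6. Add the point at infinity: total = 7.

#E(F_7) = 7


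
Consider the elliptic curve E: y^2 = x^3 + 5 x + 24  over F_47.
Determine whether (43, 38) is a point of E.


Check whether y^2 = x^3 + 5 x + 24 (mod 47) for (x, y) = (43, 38).
LHS: y^2 = 38^2 mod 47 = 34
RHS: x^3 + 5 x + 24 = 43^3 + 5*43 + 24 mod 47 = 34
LHS = RHS

Yes, on the curve


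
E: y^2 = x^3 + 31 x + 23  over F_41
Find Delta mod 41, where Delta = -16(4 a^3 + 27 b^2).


4 a^3 + 27 b^2 = 4*31^3 + 27*23^2 = 119164 + 14283 = 133447
Delta = -16 * (133447) = -2135152
Delta mod 41 = 5

Delta = 5 (mod 41)


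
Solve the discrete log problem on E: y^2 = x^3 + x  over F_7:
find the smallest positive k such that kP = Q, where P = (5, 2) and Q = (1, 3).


Enumerate multiples of P until we hit Q = (1, 3):
  1P = (5, 2)
  2P = (1, 4)
  3P = (3, 4)
  4P = (0, 0)
  5P = (3, 3)
  6P = (1, 3)
Match found at i = 6.

k = 6


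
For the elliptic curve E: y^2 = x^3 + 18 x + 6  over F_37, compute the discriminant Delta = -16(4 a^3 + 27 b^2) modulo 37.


4 a^3 + 27 b^2 = 4*18^3 + 27*6^2 = 23328 + 972 = 24300
Delta = -16 * (24300) = -388800
Delta mod 37 = 33

Delta = 33 (mod 37)


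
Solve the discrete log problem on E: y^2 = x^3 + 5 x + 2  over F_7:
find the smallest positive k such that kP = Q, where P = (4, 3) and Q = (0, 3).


Enumerate multiples of P until we hit Q = (0, 3):
  1P = (4, 3)
  2P = (1, 6)
  3P = (3, 3)
  4P = (0, 4)
  5P = (0, 3)
Match found at i = 5.

k = 5


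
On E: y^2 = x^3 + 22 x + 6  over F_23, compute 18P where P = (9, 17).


k = 18 = 10010_2 (binary, LSB first: 01001)
Double-and-add from P = (9, 17):
  bit 0 = 0: acc unchanged = O
  bit 1 = 1: acc = O + (6, 3) = (6, 3)
  bit 2 = 0: acc unchanged = (6, 3)
  bit 3 = 0: acc unchanged = (6, 3)
  bit 4 = 1: acc = (6, 3) + (2, 9) = (0, 11)

18P = (0, 11)


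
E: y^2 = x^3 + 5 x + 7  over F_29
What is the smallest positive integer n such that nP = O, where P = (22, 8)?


Compute successive multiples of P until we hit O:
  1P = (22, 8)
  2P = (10, 19)
  3P = (21, 8)
  4P = (15, 21)
  5P = (28, 28)
  6P = (3, 7)
  7P = (13, 23)
  8P = (0, 23)
  ... (continuing to 37P)
  37P = O

ord(P) = 37


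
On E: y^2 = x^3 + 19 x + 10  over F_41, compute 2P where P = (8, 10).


Doubling: s = (3 x1^2 + a) / (2 y1)
s = (3*8^2 + 19) / (2*10) mod 41 = 29
x3 = s^2 - 2 x1 mod 41 = 29^2 - 2*8 = 5
y3 = s (x1 - x3) - y1 mod 41 = 29 * (8 - 5) - 10 = 36

2P = (5, 36)


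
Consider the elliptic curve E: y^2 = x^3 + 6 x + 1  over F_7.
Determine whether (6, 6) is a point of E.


Check whether y^2 = x^3 + 6 x + 1 (mod 7) for (x, y) = (6, 6).
LHS: y^2 = 6^2 mod 7 = 1
RHS: x^3 + 6 x + 1 = 6^3 + 6*6 + 1 mod 7 = 1
LHS = RHS

Yes, on the curve


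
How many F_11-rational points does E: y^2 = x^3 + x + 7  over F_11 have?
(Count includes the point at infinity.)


For each x in F_11, count y with y^2 = x^3 + 1 x + 7 mod 11:
  x = 1: RHS = 9, y in [3, 8]  -> 2 point(s)
  x = 3: RHS = 4, y in [2, 9]  -> 2 point(s)
  x = 4: RHS = 9, y in [3, 8]  -> 2 point(s)
  x = 5: RHS = 5, y in [4, 7]  -> 2 point(s)
  x = 6: RHS = 9, y in [3, 8]  -> 2 point(s)
  x = 7: RHS = 5, y in [4, 7]  -> 2 point(s)
  x = 10: RHS = 5, y in [4, 7]  -> 2 point(s)
Affine points: 14. Add the point at infinity: total = 15.

#E(F_11) = 15


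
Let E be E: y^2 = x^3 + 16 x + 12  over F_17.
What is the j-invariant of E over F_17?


Delta = -16(4 a^3 + 27 b^2) mod 17 = 8
-1728 * (4 a)^3 = -1728 * (4*16)^3 mod 17 = 7
j = 7 * 8^(-1) mod 17 = 3

j = 3 (mod 17)


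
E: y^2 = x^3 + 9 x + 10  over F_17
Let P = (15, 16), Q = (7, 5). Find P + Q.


P != Q, so use the chord formula.
s = (y2 - y1) / (x2 - x1) = (6) / (9) mod 17 = 12
x3 = s^2 - x1 - x2 mod 17 = 12^2 - 15 - 7 = 3
y3 = s (x1 - x3) - y1 mod 17 = 12 * (15 - 3) - 16 = 9

P + Q = (3, 9)


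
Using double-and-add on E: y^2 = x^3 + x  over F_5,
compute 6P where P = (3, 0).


k = 6 = 110_2 (binary, LSB first: 011)
Double-and-add from P = (3, 0):
  bit 0 = 0: acc unchanged = O
  bit 1 = 1: acc = O + O = O
  bit 2 = 1: acc = O + O = O

6P = O


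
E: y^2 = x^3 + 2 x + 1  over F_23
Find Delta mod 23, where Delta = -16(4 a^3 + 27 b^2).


4 a^3 + 27 b^2 = 4*2^3 + 27*1^2 = 32 + 27 = 59
Delta = -16 * (59) = -944
Delta mod 23 = 22

Delta = 22 (mod 23)


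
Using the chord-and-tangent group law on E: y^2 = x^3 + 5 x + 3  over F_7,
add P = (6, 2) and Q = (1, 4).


P != Q, so use the chord formula.
s = (y2 - y1) / (x2 - x1) = (2) / (2) mod 7 = 1
x3 = s^2 - x1 - x2 mod 7 = 1^2 - 6 - 1 = 1
y3 = s (x1 - x3) - y1 mod 7 = 1 * (6 - 1) - 2 = 3

P + Q = (1, 3)


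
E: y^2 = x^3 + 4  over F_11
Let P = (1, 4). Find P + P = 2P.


Doubling: s = (3 x1^2 + a) / (2 y1)
s = (3*1^2 + 0) / (2*4) mod 11 = 10
x3 = s^2 - 2 x1 mod 11 = 10^2 - 2*1 = 10
y3 = s (x1 - x3) - y1 mod 11 = 10 * (1 - 10) - 4 = 5

2P = (10, 5)


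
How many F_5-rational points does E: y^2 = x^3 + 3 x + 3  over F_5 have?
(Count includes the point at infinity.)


For each x in F_5, count y with y^2 = x^3 + 3 x + 3 mod 5:
  x = 3: RHS = 4, y in [2, 3]  -> 2 point(s)
  x = 4: RHS = 4, y in [2, 3]  -> 2 point(s)
Affine points: 4. Add the point at infinity: total = 5.

#E(F_5) = 5


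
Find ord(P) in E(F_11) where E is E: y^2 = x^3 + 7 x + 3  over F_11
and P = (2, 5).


Compute successive multiples of P until we hit O:
  1P = (2, 5)
  2P = (5, 8)
  3P = (5, 3)
  4P = (2, 6)
  5P = O

ord(P) = 5


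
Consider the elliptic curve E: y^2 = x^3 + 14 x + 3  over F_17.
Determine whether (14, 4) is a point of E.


Check whether y^2 = x^3 + 14 x + 3 (mod 17) for (x, y) = (14, 4).
LHS: y^2 = 4^2 mod 17 = 16
RHS: x^3 + 14 x + 3 = 14^3 + 14*14 + 3 mod 17 = 2
LHS != RHS

No, not on the curve


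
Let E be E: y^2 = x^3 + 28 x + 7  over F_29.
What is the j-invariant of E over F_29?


Delta = -16(4 a^3 + 27 b^2) mod 29 = 8
-1728 * (4 a)^3 = -1728 * (4*28)^3 mod 29 = 15
j = 15 * 8^(-1) mod 29 = 20

j = 20 (mod 29)


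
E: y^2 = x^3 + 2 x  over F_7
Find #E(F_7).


For each x in F_7, count y with y^2 = x^3 + 2 x + 0 mod 7:
  x = 0: RHS = 0, y in [0]  -> 1 point(s)
  x = 4: RHS = 2, y in [3, 4]  -> 2 point(s)
  x = 5: RHS = 2, y in [3, 4]  -> 2 point(s)
  x = 6: RHS = 4, y in [2, 5]  -> 2 point(s)
Affine points: 7. Add the point at infinity: total = 8.

#E(F_7) = 8


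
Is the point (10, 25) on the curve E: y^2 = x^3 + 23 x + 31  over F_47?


Check whether y^2 = x^3 + 23 x + 31 (mod 47) for (x, y) = (10, 25).
LHS: y^2 = 25^2 mod 47 = 14
RHS: x^3 + 23 x + 31 = 10^3 + 23*10 + 31 mod 47 = 39
LHS != RHS

No, not on the curve


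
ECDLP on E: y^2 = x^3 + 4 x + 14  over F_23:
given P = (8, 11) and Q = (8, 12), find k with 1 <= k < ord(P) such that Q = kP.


Enumerate multiples of P until we hit Q = (8, 12):
  1P = (8, 11)
  2P = (13, 3)
  3P = (11, 3)
  4P = (6, 22)
  5P = (22, 20)
  6P = (17, 21)
  7P = (14, 13)
  8P = (19, 16)
  9P = (4, 18)
  10P = (4, 5)
  11P = (19, 7)
  12P = (14, 10)
  13P = (17, 2)
  14P = (22, 3)
  15P = (6, 1)
  16P = (11, 20)
  17P = (13, 20)
  18P = (8, 12)
Match found at i = 18.

k = 18
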